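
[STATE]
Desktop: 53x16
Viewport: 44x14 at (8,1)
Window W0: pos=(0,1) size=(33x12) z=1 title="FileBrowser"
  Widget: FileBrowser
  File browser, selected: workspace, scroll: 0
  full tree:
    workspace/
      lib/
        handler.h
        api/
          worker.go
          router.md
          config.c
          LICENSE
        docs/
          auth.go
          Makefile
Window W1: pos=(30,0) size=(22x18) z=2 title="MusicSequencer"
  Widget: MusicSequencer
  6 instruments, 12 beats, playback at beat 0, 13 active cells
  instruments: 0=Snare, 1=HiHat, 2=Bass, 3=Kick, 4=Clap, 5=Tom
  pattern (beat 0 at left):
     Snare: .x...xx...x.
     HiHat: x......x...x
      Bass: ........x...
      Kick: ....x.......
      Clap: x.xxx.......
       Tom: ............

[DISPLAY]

━━━━━━━━━━━━━━━━━━━━━━┃ MusicSequencer     ┃
owser                 ┠────────────────────┨
──────────────────────┃      ▼12345678901  ┃
orkspace/             ┃ Snare·█···██···█·  ┃
 lib/                 ┃ HiHat█······█···█  ┃
                      ┃  Bass········█···  ┃
                      ┃  Kick····█·······  ┃
                      ┃  Clap█·███·······  ┃
                      ┃   Tom············  ┃
                      ┃                    ┃
                      ┃                    ┃
━━━━━━━━━━━━━━━━━━━━━━┃                    ┃
                      ┃                    ┃
                      ┃                    ┃


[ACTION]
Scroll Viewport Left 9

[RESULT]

┏━━━━━━━━━━━━━━━━━━━━━━━━━━━━━┃ MusicSequenc
┃ FileBrowser                 ┠─────────────
┠─────────────────────────────┃      ▼123456
┃> [-] workspace/             ┃ Snare·█···██
┃    [+] lib/                 ┃ HiHat█······
┃                             ┃  Bass·······
┃                             ┃  Kick····█··
┃                             ┃  Clap█·███··
┃                             ┃   Tom·······
┃                             ┃             
┃                             ┃             
┗━━━━━━━━━━━━━━━━━━━━━━━━━━━━━┃             
                              ┃             
                              ┃             


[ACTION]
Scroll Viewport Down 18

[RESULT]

┃ FileBrowser                 ┠─────────────
┠─────────────────────────────┃      ▼123456
┃> [-] workspace/             ┃ Snare·█···██
┃    [+] lib/                 ┃ HiHat█······
┃                             ┃  Bass·······
┃                             ┃  Kick····█··
┃                             ┃  Clap█·███··
┃                             ┃   Tom·······
┃                             ┃             
┃                             ┃             
┗━━━━━━━━━━━━━━━━━━━━━━━━━━━━━┃             
                              ┃             
                              ┃             
                              ┃             


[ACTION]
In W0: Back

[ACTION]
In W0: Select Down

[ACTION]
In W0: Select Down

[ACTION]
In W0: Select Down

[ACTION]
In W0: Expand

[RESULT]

┃ FileBrowser                 ┠─────────────
┠─────────────────────────────┃      ▼123456
┃  [-] workspace/             ┃ Snare·█···██
┃  > [-] lib/                 ┃ HiHat█······
┃      handler.h              ┃  Bass·······
┃      [+] api/               ┃  Kick····█··
┃      [+] docs/              ┃  Clap█·███··
┃                             ┃   Tom·······
┃                             ┃             
┃                             ┃             
┗━━━━━━━━━━━━━━━━━━━━━━━━━━━━━┃             
                              ┃             
                              ┃             
                              ┃             


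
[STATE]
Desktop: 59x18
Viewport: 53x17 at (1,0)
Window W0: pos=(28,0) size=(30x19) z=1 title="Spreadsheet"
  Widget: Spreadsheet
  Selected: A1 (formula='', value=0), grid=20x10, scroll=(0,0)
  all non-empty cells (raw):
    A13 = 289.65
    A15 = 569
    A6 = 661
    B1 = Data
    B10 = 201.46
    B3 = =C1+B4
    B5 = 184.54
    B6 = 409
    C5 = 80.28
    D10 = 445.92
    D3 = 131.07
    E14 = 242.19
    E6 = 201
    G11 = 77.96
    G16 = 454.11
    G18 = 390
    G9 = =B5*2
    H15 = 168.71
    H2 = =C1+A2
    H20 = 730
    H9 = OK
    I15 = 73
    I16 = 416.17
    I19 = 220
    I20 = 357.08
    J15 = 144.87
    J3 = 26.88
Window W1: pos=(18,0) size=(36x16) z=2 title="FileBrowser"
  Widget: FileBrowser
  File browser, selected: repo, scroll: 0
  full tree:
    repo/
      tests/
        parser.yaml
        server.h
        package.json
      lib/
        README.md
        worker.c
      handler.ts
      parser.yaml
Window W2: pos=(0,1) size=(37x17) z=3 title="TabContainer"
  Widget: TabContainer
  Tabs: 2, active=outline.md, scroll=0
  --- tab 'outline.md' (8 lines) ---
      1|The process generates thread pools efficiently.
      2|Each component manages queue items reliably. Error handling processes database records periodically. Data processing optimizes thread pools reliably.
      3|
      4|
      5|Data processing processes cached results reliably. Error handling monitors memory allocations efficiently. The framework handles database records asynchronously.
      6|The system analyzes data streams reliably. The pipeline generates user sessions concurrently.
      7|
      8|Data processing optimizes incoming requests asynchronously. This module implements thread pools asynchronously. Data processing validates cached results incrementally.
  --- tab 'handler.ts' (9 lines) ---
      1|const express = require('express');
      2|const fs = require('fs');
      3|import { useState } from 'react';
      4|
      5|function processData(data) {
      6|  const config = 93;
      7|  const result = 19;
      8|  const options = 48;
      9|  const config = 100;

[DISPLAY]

                 ┏━━━━━━━━━━━━━━━━━━━━━━━━━━━━━━━━━━┓
━━━━━━━━━━━━━━━━━━━━━━━━━━━━━━━━━━━┓                ┃
 TabContainer                      ┃────────────────┨
───────────────────────────────────┨                ┃
[outline.md]│ handler.ts           ┃                ┃
───────────────────────────────────┃                ┃
The process generates thread pools ┃                ┃
Each component manages queue items ┃                ┃
                                   ┃                ┃
                                   ┃                ┃
Data processing processes cached re┃                ┃
The system analyzes data streams re┃                ┃
                                   ┃                ┃
Data processing optimizes incoming ┃                ┃
                                   ┃                ┃
                                   ┃━━━━━━━━━━━━━━━━┛
                                   ┃   0       0     


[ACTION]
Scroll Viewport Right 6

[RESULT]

            ┏━━━━━━━━━━━━━━━━━━━━━━━━━━━━━━━━━━┓━━━┓ 
━━━━━━━━━━━━━━━━━━━━━━━━━━━━━━┓                ┃   ┃ 
ontainer                      ┃────────────────┨───┨ 
──────────────────────────────┨                ┃   ┃ 
ine.md]│ handler.ts           ┃                ┃   ┃ 
──────────────────────────────┃                ┃---┃ 
rocess generates thread pools ┃                ┃  0┃ 
component manages queue items ┃                ┃  0┃ 
                              ┃                ┃  0┃ 
                              ┃                ┃  0┃ 
processing processes cached re┃                ┃.28┃ 
ystem analyzes data streams re┃                ┃  0┃ 
                              ┃                ┃  0┃ 
processing optimizes incoming ┃                ┃  0┃ 
                              ┃                ┃  0┃ 
                              ┃━━━━━━━━━━━━━━━━┛  0┃ 
                              ┃   0       0       0┃ 


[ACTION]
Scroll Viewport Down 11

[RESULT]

━━━━━━━━━━━━━━━━━━━━━━━━━━━━━━┓                ┃   ┃ 
ontainer                      ┃────────────────┨───┨ 
──────────────────────────────┨                ┃   ┃ 
ine.md]│ handler.ts           ┃                ┃   ┃ 
──────────────────────────────┃                ┃---┃ 
rocess generates thread pools ┃                ┃  0┃ 
component manages queue items ┃                ┃  0┃ 
                              ┃                ┃  0┃ 
                              ┃                ┃  0┃ 
processing processes cached re┃                ┃.28┃ 
ystem analyzes data streams re┃                ┃  0┃ 
                              ┃                ┃  0┃ 
processing optimizes incoming ┃                ┃  0┃ 
                              ┃                ┃  0┃ 
                              ┃━━━━━━━━━━━━━━━━┛  0┃ 
                              ┃   0       0       0┃ 
━━━━━━━━━━━━━━━━━━━━━━━━━━━━━━┛   0       0       0┃ 


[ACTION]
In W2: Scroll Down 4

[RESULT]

━━━━━━━━━━━━━━━━━━━━━━━━━━━━━━┓                ┃   ┃ 
ontainer                      ┃────────────────┨───┨ 
──────────────────────────────┨                ┃   ┃ 
ine.md]│ handler.ts           ┃                ┃   ┃ 
──────────────────────────────┃                ┃---┃ 
processing processes cached re┃                ┃  0┃ 
ystem analyzes data streams re┃                ┃  0┃ 
                              ┃                ┃  0┃ 
processing optimizes incoming ┃                ┃  0┃ 
                              ┃                ┃.28┃ 
                              ┃                ┃  0┃ 
                              ┃                ┃  0┃ 
                              ┃                ┃  0┃ 
                              ┃                ┃  0┃ 
                              ┃━━━━━━━━━━━━━━━━┛  0┃ 
                              ┃   0       0       0┃ 
━━━━━━━━━━━━━━━━━━━━━━━━━━━━━━┛   0       0       0┃ 


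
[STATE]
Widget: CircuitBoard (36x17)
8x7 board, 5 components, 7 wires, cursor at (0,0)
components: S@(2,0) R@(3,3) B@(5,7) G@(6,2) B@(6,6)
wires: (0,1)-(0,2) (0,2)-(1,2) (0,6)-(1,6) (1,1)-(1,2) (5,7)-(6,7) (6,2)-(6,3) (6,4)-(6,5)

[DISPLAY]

   0 1 2 3 4 5 6 7                  
0  [.]  · ─ ·               ·       
            │               │       
1       · ─ ·               ·       
                                    
2   S                               
                                    
3               R                   
                                    
4                                   
                                    
5                               B   
                                │   
6           G ─ ·   · ─ ·   B   ·   
Cursor: (0,0)                       
                                    
                                    


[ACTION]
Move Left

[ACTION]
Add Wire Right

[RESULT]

   0 1 2 3 4 5 6 7                  
0  [.]─ · ─ ·               ·       
            │               │       
1       · ─ ·               ·       
                                    
2   S                               
                                    
3               R                   
                                    
4                                   
                                    
5                               B   
                                │   
6           G ─ ·   · ─ ·   B   ·   
Cursor: (0,0)                       
                                    
                                    


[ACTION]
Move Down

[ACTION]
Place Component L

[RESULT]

   0 1 2 3 4 5 6 7                  
0   · ─ · ─ ·               ·       
            │               │       
1  [L]  · ─ ·               ·       
                                    
2   S                               
                                    
3               R                   
                                    
4                                   
                                    
5                               B   
                                │   
6           G ─ ·   · ─ ·   B   ·   
Cursor: (1,0)                       
                                    
                                    


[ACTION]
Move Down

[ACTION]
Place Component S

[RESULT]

   0 1 2 3 4 5 6 7                  
0   · ─ · ─ ·               ·       
            │               │       
1   L   · ─ ·               ·       
                                    
2  [S]                              
                                    
3               R                   
                                    
4                                   
                                    
5                               B   
                                │   
6           G ─ ·   · ─ ·   B   ·   
Cursor: (2,0)                       
                                    
                                    


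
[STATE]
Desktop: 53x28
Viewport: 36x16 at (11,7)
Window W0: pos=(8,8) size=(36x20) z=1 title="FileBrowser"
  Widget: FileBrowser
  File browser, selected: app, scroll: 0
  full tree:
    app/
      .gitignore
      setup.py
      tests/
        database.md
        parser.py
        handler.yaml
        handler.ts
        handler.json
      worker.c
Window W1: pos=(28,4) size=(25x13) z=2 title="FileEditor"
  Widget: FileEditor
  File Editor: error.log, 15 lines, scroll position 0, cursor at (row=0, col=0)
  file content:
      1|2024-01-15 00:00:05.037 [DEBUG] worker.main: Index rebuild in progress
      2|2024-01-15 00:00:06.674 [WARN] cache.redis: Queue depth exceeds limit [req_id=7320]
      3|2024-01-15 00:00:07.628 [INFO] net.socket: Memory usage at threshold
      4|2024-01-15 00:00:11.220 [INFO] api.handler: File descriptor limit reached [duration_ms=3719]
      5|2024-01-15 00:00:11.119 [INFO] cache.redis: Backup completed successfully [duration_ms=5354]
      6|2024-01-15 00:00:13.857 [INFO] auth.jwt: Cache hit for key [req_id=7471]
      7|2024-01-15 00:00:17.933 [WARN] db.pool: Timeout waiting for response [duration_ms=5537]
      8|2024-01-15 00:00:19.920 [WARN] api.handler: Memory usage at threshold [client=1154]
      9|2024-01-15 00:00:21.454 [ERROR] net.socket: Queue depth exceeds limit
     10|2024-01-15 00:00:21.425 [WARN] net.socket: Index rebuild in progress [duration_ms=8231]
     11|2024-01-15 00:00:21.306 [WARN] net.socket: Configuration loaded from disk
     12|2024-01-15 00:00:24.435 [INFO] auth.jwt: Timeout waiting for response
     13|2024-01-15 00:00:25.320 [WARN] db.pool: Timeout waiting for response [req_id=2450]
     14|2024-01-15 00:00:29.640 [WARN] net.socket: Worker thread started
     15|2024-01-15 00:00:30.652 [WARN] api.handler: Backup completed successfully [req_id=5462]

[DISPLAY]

                 ┃█024-01-15 00:00:0
━━━━━━━━━━━━━━━━━┃2024-01-15 00:00:0
ileBrowser       ┃2024-01-15 00:00:0
─────────────────┃2024-01-15 00:00:1
[-] app/         ┃2024-01-15 00:00:1
  .gitignore     ┃2024-01-15 00:00:1
  setup.py       ┃2024-01-15 00:00:1
  [+] tests/     ┃2024-01-15 00:00:1
  worker.c       ┃2024-01-15 00:00:2
                 ┗━━━━━━━━━━━━━━━━━━
                                ┃   
                                ┃   
                                ┃   
                                ┃   
                                ┃   
                                ┃   


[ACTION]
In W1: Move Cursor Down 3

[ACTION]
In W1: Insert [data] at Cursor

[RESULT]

                 ┃2024-01-15 00:00:0
━━━━━━━━━━━━━━━━━┃2024-01-15 00:00:0
ileBrowser       ┃2024-01-15 00:00:0
─────────────────┃data█024-01-15 00:
[-] app/         ┃2024-01-15 00:00:1
  .gitignore     ┃2024-01-15 00:00:1
  setup.py       ┃2024-01-15 00:00:1
  [+] tests/     ┃2024-01-15 00:00:1
  worker.c       ┃2024-01-15 00:00:2
                 ┗━━━━━━━━━━━━━━━━━━
                                ┃   
                                ┃   
                                ┃   
                                ┃   
                                ┃   
                                ┃   


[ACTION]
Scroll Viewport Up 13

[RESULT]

                                    
                                    
                                    
                                    
                 ┏━━━━━━━━━━━━━━━━━━
                 ┃ FileEditor       
                 ┠──────────────────
                 ┃2024-01-15 00:00:0
━━━━━━━━━━━━━━━━━┃2024-01-15 00:00:0
ileBrowser       ┃2024-01-15 00:00:0
─────────────────┃data█024-01-15 00:
[-] app/         ┃2024-01-15 00:00:1
  .gitignore     ┃2024-01-15 00:00:1
  setup.py       ┃2024-01-15 00:00:1
  [+] tests/     ┃2024-01-15 00:00:1
  worker.c       ┃2024-01-15 00:00:2


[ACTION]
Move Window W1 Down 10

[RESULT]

                                    
                                    
                                    
                                    
                                    
                                    
                                    
                                    
━━━━━━━━━━━━━━━━━━━━━━━━━━━━━━━━┓   
ileBrowser                      ┃   
────────────────────────────────┨   
[-] app/                        ┃   
  .gitignore                    ┃   
  setup.py                      ┃   
  [+] tests/     ┏━━━━━━━━━━━━━━━━━━
  worker.c       ┃ FileEditor       


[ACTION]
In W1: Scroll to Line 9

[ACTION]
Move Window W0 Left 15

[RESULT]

                                    
                                    
                                    
                                    
                                    
                                    
                                    
                                    
━━━━━━━━━━━━━━━━━━━━━━━━┓           
er                      ┃           
────────────────────────┨           
                        ┃           
nore                    ┃           
py                      ┃           
sts/             ┏━━━━━━━━━━━━━━━━━━
.c               ┃ FileEditor       


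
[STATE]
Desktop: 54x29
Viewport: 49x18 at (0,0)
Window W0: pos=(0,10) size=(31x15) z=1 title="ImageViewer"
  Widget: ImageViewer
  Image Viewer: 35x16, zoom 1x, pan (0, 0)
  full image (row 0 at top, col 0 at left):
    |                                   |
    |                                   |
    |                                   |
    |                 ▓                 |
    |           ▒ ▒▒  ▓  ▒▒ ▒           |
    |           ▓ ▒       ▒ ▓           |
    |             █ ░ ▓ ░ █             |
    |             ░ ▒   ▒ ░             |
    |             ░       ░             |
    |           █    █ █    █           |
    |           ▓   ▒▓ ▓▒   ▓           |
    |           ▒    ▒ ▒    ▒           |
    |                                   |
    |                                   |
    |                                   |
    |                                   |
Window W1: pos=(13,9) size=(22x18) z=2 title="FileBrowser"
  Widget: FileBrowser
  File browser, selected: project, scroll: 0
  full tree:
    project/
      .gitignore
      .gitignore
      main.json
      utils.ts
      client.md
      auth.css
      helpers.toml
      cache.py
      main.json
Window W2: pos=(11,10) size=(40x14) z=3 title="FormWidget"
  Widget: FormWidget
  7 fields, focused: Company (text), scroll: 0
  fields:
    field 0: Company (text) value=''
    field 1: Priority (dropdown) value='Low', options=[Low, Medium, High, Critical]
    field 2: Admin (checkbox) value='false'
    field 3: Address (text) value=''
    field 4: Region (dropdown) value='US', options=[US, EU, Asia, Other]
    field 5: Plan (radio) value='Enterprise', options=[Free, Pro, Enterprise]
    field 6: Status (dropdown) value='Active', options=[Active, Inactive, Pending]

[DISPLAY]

                                                 
                                                 
                                                 
                                                 
                                                 
                                                 
                                                 
                                                 
                                                 
             ┏━━━━━━━━━━━━━━━━━━━━┓              
┏━━━━━━━━━━┏━━━━━━━━━━━━━━━━━━━━━━━━━━━━━━━━━━━━━
┃ ImageView┃ FormWidget                          
┠──────────┠─────────────────────────────────────
┃          ┃> Company:    [                      
┃          ┃  Priority:   [Low                  ▼
┃          ┃  Admin:      [ ]                    
┃          ┃  Address:    [                      
┃          ┃  Region:     [US                   ▼


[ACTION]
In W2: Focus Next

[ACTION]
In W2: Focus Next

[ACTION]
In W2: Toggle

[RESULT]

                                                 
                                                 
                                                 
                                                 
                                                 
                                                 
                                                 
                                                 
                                                 
             ┏━━━━━━━━━━━━━━━━━━━━┓              
┏━━━━━━━━━━┏━━━━━━━━━━━━━━━━━━━━━━━━━━━━━━━━━━━━━
┃ ImageView┃ FormWidget                          
┠──────────┠─────────────────────────────────────
┃          ┃  Company:    [                      
┃          ┃  Priority:   [Low                  ▼
┃          ┃> Admin:      [x]                    
┃          ┃  Address:    [                      
┃          ┃  Region:     [US                   ▼


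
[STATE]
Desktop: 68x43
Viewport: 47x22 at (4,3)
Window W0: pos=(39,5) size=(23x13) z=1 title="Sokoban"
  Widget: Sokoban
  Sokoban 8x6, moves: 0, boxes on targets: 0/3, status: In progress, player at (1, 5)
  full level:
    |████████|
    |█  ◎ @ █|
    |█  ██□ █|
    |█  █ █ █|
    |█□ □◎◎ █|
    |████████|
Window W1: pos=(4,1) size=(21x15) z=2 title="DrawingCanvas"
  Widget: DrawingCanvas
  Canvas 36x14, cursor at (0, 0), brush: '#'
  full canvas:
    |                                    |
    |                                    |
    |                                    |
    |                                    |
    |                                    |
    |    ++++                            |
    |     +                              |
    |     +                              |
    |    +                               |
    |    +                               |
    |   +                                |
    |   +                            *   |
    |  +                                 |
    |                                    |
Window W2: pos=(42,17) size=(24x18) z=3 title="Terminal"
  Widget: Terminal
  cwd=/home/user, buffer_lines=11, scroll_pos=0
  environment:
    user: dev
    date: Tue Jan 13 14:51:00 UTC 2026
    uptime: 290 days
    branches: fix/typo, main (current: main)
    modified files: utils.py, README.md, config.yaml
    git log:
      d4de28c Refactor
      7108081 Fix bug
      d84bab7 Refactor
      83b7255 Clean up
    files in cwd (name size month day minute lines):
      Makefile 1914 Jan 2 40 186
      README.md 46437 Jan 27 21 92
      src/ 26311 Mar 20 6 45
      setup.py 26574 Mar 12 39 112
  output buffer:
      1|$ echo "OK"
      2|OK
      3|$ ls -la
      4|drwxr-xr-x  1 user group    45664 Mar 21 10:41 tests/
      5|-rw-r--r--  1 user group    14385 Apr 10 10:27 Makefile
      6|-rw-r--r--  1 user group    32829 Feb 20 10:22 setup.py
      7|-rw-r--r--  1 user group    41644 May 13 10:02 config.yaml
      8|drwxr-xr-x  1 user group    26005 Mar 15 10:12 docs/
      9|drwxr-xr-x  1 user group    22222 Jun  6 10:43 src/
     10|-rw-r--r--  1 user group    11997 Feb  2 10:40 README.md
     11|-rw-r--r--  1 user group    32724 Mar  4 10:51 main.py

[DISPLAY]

┠───────────────────┨                          
┃+                  ┃                          
┃                   ┃              ┏━━━━━━━━━━━
┃                   ┃              ┃ Sokoban   
┃                   ┃              ┠───────────
┃                   ┃              ┃████████   
┃    ++++           ┃              ┃█  ◎ @ █   
┃     +             ┃              ┃█  ██□ █   
┃     +             ┃              ┃█  █ █ █   
┃    +              ┃              ┃█□ □◎◎ █   
┃    +              ┃              ┃████████   
┃   +               ┃              ┃Moves: 0  0
┗━━━━━━━━━━━━━━━━━━━┛              ┃           
                                   ┃           
                                   ┗━━┏━━━━━━━━
                                      ┃ Termina
                                      ┠────────
                                      ┃$ echo "
                                      ┃OK      
                                      ┃$ ls -la
                                      ┃drwxr-xr
                                      ┃-rw-r--r


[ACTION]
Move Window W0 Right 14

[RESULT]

┠───────────────────┨                          
┃+                  ┃                          
┃                   ┃                    ┏━━━━━
┃                   ┃                    ┃ Soko
┃                   ┃                    ┠─────
┃                   ┃                    ┃█████
┃    ++++           ┃                    ┃█  ◎ 
┃     +             ┃                    ┃█  ██
┃     +             ┃                    ┃█  █ 
┃    +              ┃                    ┃█□ □◎
┃    +              ┃                    ┃█████
┃   +               ┃                    ┃Moves
┗━━━━━━━━━━━━━━━━━━━┛                    ┃     
                                         ┃     
                                      ┏━━━━━━━━
                                      ┃ Termina
                                      ┠────────
                                      ┃$ echo "
                                      ┃OK      
                                      ┃$ ls -la
                                      ┃drwxr-xr
                                      ┃-rw-r--r


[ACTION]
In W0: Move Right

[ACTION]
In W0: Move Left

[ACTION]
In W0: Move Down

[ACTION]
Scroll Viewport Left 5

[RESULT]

    ┠───────────────────┨                      
    ┃+                  ┃                      
    ┃                   ┃                    ┏━
    ┃                   ┃                    ┃ 
    ┃                   ┃                    ┠─
    ┃                   ┃                    ┃█
    ┃    ++++           ┃                    ┃█
    ┃     +             ┃                    ┃█
    ┃     +             ┃                    ┃█
    ┃    +              ┃                    ┃█
    ┃    +              ┃                    ┃█
    ┃   +               ┃                    ┃M
    ┗━━━━━━━━━━━━━━━━━━━┛                    ┃ 
                                             ┃ 
                                          ┏━━━━
                                          ┃ Ter
                                          ┠────
                                          ┃$ ec
                                          ┃OK  
                                          ┃$ ls
                                          ┃drwx
                                          ┃-rw-


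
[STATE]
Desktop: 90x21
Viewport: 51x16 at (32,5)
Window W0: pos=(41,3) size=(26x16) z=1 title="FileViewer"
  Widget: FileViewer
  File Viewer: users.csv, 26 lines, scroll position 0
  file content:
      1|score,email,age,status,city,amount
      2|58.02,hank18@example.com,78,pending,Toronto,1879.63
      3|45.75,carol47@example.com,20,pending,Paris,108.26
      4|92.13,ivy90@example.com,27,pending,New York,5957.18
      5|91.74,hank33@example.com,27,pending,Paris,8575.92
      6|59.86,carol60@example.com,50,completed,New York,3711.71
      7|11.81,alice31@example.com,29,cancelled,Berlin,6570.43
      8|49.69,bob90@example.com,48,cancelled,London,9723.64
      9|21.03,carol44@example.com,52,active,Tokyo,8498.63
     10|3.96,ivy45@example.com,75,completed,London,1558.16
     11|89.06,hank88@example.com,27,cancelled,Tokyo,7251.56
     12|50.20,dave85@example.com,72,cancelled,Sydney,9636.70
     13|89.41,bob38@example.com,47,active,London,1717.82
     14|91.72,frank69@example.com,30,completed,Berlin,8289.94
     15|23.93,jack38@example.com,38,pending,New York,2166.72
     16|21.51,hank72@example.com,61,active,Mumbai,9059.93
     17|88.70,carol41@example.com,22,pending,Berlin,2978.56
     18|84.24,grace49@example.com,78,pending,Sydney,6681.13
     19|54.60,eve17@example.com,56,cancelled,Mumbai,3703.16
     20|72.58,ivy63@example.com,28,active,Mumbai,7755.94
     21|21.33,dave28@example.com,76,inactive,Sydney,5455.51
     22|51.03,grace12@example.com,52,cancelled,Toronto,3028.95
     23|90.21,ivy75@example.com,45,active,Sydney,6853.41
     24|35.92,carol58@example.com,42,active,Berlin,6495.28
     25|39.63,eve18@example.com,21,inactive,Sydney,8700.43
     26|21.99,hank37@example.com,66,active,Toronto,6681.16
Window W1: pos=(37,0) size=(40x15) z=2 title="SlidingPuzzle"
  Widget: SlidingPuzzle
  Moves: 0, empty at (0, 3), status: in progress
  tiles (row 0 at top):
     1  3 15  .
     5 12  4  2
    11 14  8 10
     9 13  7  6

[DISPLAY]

     ┃├────┼────┼────┼────┤                 ┃      
     ┃│  5 │ 12 │  4 │  2 │                 ┃      
     ┃├────┼────┼────┼────┤                 ┃      
     ┃│ 11 │ 14 │  8 │ 10 │                 ┃      
     ┃├────┼────┼────┼────┤                 ┃      
     ┃│  9 │ 13 │  7 │  6 │                 ┃      
     ┃└────┴────┴────┴────┘                 ┃      
     ┃Moves: 0                              ┃      
     ┃                                      ┃      
     ┗━━━━━━━━━━━━━━━━━━━━━━━━━━━━━━━━━━━━━━┛      
         ┃3.96,ivy45@example.com,░┃                
         ┃89.06,hank88@example.co░┃                
         ┃50.20,dave85@example.co▼┃                
         ┗━━━━━━━━━━━━━━━━━━━━━━━━┛                
                                                   
                                                   


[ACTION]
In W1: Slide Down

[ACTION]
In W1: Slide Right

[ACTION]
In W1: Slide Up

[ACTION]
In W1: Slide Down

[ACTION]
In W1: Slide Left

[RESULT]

     ┃├────┼────┼────┼────┤                 ┃      
     ┃│  5 │ 12 │  4 │  2 │                 ┃      
     ┃├────┼────┼────┼────┤                 ┃      
     ┃│ 11 │ 14 │  8 │ 10 │                 ┃      
     ┃├────┼────┼────┼────┤                 ┃      
     ┃│  9 │ 13 │  7 │  6 │                 ┃      
     ┃└────┴────┴────┴────┘                 ┃      
     ┃Moves: 4                              ┃      
     ┃                                      ┃      
     ┗━━━━━━━━━━━━━━━━━━━━━━━━━━━━━━━━━━━━━━┛      
         ┃3.96,ivy45@example.com,░┃                
         ┃89.06,hank88@example.co░┃                
         ┃50.20,dave85@example.co▼┃                
         ┗━━━━━━━━━━━━━━━━━━━━━━━━┛                
                                                   
                                                   


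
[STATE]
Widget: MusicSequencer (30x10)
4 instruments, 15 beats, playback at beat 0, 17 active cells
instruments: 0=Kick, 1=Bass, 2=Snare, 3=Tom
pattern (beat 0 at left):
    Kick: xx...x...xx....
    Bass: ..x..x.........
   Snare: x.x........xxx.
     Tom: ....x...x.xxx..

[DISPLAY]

      ▼12345678901234         
  Kick██···█···██····         
  Bass··█··█·········         
 Snare█·█········███·         
   Tom····█···█·███··         
                              
                              
                              
                              
                              


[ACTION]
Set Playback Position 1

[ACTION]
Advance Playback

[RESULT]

      01▼345678901234         
  Kick██···█···██····         
  Bass··█··█·········         
 Snare█·█········███·         
   Tom····█···█·███··         
                              
                              
                              
                              
                              


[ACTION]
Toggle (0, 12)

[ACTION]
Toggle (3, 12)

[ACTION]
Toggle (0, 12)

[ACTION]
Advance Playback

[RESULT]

      012▼45678901234         
  Kick██···█···██····         
  Bass··█··█·········         
 Snare█·█········███·         
   Tom····█···█·██···         
                              
                              
                              
                              
                              


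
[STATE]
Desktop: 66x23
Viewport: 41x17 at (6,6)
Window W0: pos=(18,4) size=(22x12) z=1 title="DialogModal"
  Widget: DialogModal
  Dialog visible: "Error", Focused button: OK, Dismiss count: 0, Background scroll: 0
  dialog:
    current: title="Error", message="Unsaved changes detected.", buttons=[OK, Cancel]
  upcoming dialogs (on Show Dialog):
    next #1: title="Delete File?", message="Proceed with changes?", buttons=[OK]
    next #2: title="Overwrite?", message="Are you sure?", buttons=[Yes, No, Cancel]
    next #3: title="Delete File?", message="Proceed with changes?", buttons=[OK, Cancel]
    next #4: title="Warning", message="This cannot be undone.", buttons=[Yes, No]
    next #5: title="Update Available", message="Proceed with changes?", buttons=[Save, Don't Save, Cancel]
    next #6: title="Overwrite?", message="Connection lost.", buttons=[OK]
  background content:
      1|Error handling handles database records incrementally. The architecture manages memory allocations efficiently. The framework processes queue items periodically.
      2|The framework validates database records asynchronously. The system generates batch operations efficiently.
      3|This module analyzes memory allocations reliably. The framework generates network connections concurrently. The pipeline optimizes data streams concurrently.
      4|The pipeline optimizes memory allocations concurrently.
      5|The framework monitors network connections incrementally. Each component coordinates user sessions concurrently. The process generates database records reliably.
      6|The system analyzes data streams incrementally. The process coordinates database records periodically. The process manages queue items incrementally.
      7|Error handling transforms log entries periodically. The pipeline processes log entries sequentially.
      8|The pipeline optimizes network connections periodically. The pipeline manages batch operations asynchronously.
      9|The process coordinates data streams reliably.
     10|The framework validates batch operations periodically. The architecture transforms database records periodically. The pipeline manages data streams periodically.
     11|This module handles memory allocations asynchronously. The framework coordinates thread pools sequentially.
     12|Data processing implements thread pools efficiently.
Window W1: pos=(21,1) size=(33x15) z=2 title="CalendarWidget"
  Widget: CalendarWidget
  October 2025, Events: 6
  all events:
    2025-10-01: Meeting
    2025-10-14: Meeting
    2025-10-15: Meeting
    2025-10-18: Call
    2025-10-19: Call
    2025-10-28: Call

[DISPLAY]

            ┠──┃       1*  2  3  4  5    
            ┃Er┃ 6  7  8  9 10 11 12     
            ┃Th┃13 14* 15* 16 17 18* 19* 
            ┃Th┃20 21 22 23 24 25 26     
            ┃Th┃27 28* 29 30 31          
            ┃Th┃                         
            ┃Th┃                         
            ┃Er┃                         
            ┃Th┃                         
            ┗━━┗━━━━━━━━━━━━━━━━━━━━━━━━━
                                         
                                         
                                         
                                         
                                         
                                         
                                         


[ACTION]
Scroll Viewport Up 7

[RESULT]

                                         
               ┏━━━━━━━━━━━━━━━━━━━━━━━━━
               ┃ CalendarWidget          
               ┠─────────────────────────
            ┏━━┃          October 2025   
            ┃ D┃Mo Tu We Th Fr Sa Su     
            ┠──┃       1*  2  3  4  5    
            ┃Er┃ 6  7  8  9 10 11 12     
            ┃Th┃13 14* 15* 16 17 18* 19* 
            ┃Th┃20 21 22 23 24 25 26     
            ┃Th┃27 28* 29 30 31          
            ┃Th┃                         
            ┃Th┃                         
            ┃Er┃                         
            ┃Th┃                         
            ┗━━┗━━━━━━━━━━━━━━━━━━━━━━━━━
                                         


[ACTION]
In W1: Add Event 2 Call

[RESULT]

                                         
               ┏━━━━━━━━━━━━━━━━━━━━━━━━━
               ┃ CalendarWidget          
               ┠─────────────────────────
            ┏━━┃          October 2025   
            ┃ D┃Mo Tu We Th Fr Sa Su     
            ┠──┃       1*  2*  3  4  5   
            ┃Er┃ 6  7  8  9 10 11 12     
            ┃Th┃13 14* 15* 16 17 18* 19* 
            ┃Th┃20 21 22 23 24 25 26     
            ┃Th┃27 28* 29 30 31          
            ┃Th┃                         
            ┃Th┃                         
            ┃Er┃                         
            ┃Th┃                         
            ┗━━┗━━━━━━━━━━━━━━━━━━━━━━━━━
                                         
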